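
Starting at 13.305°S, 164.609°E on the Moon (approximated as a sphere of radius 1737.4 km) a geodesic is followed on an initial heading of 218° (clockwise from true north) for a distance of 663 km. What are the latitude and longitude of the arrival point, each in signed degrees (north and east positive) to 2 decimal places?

-29.94°, 149.27°

Angular distance δ = d/R = 663/1737.4 = 0.38160 rad; initial bearing θ = 3.8048 rad.
sin φ₂ = sin φ₁ cos δ + cos φ₁ sin δ cos θ = (-0.2301)(0.9281) + (0.9732)(0.3724)(-0.7880) = -0.4992, so φ₂ = -29.94°.
Δλ = atan2(sin θ sin δ cos φ₁, cos δ − sin φ₁ sin φ₂) = atan2(-0.2231, 0.8132) = -15.343°.
λ₂ = 164.609° − 15.343° = 149.27°.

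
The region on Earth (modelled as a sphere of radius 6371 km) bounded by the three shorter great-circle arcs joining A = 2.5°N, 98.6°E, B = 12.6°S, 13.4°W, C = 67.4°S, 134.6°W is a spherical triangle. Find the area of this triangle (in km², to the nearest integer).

96072737 km²

Side lengths (central angles): a = 1.5637, b = 1.8445, c = 1.9549 rad; semiperimeter s = 2.6815.
By l'Huilier's theorem, tan(E/4) = √[tan(s/2) tan((s−a)/2) tan((s−b)/2) tan((s−c)/2)], giving spherical excess E = 2.3669 rad.
Area = E·R² = 2.3669 × (6371)² ≈ 96072737 km².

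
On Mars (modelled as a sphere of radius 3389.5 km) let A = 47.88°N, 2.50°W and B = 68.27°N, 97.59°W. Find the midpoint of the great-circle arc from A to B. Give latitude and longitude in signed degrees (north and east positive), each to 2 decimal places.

66.20°, -32.53°

Central angle δ = 0.8406 rad. Interpolating on the sphere with fraction f = 0.5:
P = [sin((1−f)δ)·A + sin(fδ)·B] / sin δ = 0.5477·A + 0.5477·B in Cartesian coordinates,
giving P = (0.3402, -0.2170, 0.9150), i.e. latitude 66.20°, longitude -32.53°.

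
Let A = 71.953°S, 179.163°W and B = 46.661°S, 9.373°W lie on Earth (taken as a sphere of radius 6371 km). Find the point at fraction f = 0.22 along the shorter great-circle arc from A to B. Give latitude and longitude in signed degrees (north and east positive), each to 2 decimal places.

-84.93°, -157.70°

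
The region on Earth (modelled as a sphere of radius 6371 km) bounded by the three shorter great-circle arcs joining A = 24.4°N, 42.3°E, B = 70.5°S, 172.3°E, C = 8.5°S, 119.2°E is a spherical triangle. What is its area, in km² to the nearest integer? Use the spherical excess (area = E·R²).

Side lengths (central angles): a = 1.2265, b = 1.4272, c = 2.1954 rad; semiperimeter s = 2.4246.
By l'Huilier's theorem, tan(E/4) = √[tan(s/2) tan((s−a)/2) tan((s−b)/2) tan((s−c)/2)], giving spherical excess E = 1.3034 rad.
Area = E·R² = 1.3034 × (6371)² ≈ 52906059 km².

52906059 km²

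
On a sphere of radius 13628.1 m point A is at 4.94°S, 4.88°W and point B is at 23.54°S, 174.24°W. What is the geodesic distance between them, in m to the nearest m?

35604 m

Let φ₁ = -0.0862 rad, φ₂ = -0.4109 rad, and Δλ = -2.9559 rad.
cos c = sin φ₁ sin φ₂ + cos φ₁ cos φ₂ cos Δλ = (-0.0861)(-0.3994) + (0.9963)(0.9168)(-0.9828) = -0.86328,
so c = arccos(-0.86328) = 2.61253 rad.
Distance = R·c = 13628.1 × 2.6125 ≈ 35604 m.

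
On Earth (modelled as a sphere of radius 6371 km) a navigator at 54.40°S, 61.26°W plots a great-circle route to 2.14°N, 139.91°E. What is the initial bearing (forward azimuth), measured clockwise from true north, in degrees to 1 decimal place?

206.1°

Δλ = -158.830° = -2.7721 rad.
y = sin Δλ · cos φ₂ = (-0.3611)(0.9993) = -0.3609
x = cos φ₁ sin φ₂ − sin φ₁ cos φ₂ cos Δλ = (0.5821)(0.0373) − (-0.8131)(0.9993)(-0.9325) = -0.7360
θ = atan2(y, x) = -153.88°; adding 360° gives 206.1°.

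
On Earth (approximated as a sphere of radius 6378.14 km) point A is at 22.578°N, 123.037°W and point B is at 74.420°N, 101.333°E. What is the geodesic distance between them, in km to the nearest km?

In radians: φ₁ = 0.3941, φ₂ = 1.2989, Δλ = -135.630° = -2.3672 rad.
cos c = sin φ₁ sin φ₂ + cos φ₁ cos φ₂ cos Δλ = (0.3839)(0.9633) + (0.9234)(0.2686)(-0.7148) = 0.19255,
so c = arccos(0.19255) = 1.37703 rad.
Distance = R·c = 6378.14 × 1.3770 ≈ 8783 km.

8783 km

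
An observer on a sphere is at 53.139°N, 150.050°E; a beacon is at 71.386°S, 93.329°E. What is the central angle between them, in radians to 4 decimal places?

2.2826 rad

Let φ₁ = 0.9275 rad, φ₂ = -1.2459 rad, and Δλ = -0.9900 rad.
cos c = sin φ₁ sin φ₂ + cos φ₁ cos φ₂ cos Δλ = (0.8001)(-0.9477) + (0.5999)(0.3192)(0.5487) = -0.65318,
so c = arccos(-0.65318) = 2.28257 rad.
So the angular separation is 2.2826 rad.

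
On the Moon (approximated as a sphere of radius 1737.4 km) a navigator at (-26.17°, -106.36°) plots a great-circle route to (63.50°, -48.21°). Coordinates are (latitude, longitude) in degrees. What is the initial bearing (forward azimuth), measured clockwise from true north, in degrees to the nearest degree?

23°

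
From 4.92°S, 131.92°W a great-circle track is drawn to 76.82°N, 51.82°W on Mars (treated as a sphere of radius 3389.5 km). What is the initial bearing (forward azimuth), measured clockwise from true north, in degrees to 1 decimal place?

With φ₁ = -0.0859, φ₂ = 1.3408, Δλ = 1.3980 rad, the forward-azimuth formula gives
θ = atan2( sin Δλ cos φ₂ , cos φ₁ sin φ₂ − sin φ₁ cos φ₂ cos Δλ ) = atan2(0.2246, 0.9734) = 12.99°.
So the initial bearing is 13.0°.

13.0°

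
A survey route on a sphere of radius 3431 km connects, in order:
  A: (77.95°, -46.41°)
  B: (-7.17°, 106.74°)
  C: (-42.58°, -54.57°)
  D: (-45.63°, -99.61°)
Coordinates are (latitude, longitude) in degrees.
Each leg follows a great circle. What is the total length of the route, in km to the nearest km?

Leg A→B: central angle 1.8827 rad, distance 6459.5 km.
Leg B→C: central angle 2.2238 rad, distance 7630.0 km.
Leg C→D: central angle 0.5595 rad, distance 1919.7 km.
Total: 6459.5 + 7630.0 + 1919.7 ≈ 16009 km.

16009 km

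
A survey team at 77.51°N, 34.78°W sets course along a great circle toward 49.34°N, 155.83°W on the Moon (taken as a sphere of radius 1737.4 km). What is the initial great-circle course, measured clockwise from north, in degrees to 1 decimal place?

Δλ = -121.050° = -2.1127 rad.
y = sin Δλ · cos φ₂ = (-0.8567)(0.6516) = -0.5582
x = cos φ₁ sin φ₂ − sin φ₁ cos φ₂ cos Δλ = (0.2163)(0.7586) − (0.9763)(0.6516)(-0.5158) = 0.4922
θ = atan2(y, x) = -48.60°; adding 360° gives 311.4°.

311.4°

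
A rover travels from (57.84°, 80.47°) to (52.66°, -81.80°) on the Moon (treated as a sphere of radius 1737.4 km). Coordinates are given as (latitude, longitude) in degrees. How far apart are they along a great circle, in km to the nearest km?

In radians: φ₁ = 1.0095, φ₂ = 0.9191, Δλ = -162.270° = -2.8321 rad.
cos c = sin φ₁ sin φ₂ + cos φ₁ cos φ₂ cos Δλ = (0.8466)(0.7951) + (0.5323)(0.6065)(-0.9525) = 0.36554,
so c = arccos(0.36554) = 1.19658 rad.
Distance = R·c = 1737.4 × 1.1966 ≈ 2079 km.

2079 km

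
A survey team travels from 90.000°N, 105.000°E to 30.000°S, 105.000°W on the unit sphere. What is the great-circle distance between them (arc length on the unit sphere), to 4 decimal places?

2.0944

In radians: φ₁ = 1.5708, φ₂ = -0.5236, Δλ = 150.000° = 2.6180 rad.
Haversine: a = sin²(Δφ/2) + cos φ₁ cos φ₂ sin²(Δλ/2) = 0.7500 + (0.0000)(0.8660)(0.9330) = 0.75000.
Central angle c = 2·arcsin(√a) = 2.09440 rad.
On the unit sphere the arc length equals the central angle: 2.0944.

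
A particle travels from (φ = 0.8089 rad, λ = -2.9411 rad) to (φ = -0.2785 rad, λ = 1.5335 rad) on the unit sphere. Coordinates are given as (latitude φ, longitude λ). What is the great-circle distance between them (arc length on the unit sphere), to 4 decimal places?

1.9340

With latitudes φ₁ = 46.347°, φ₂ = -15.957° and longitude difference Δλ = -103.624°:
Haversine: a = sin²(Δφ/2) + cos φ₁ cos φ₂ sin²(Δλ/2) = 0.2676 + (0.6903)(0.9615)(0.6178) = 0.67762.
Central angle c = 2·arcsin(√a) = 1.93397 rad.
On the unit sphere the arc length equals the central angle: 1.9340.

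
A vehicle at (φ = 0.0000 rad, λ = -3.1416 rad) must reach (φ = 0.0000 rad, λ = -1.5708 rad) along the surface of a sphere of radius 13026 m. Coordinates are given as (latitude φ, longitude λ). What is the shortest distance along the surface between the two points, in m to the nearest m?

20461 m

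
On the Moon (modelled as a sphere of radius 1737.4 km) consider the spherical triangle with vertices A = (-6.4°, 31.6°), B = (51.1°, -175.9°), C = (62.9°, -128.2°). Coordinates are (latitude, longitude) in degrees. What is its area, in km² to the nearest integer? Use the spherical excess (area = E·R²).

2759536 km²

Side lengths (central angles): a = 0.4836, b = 2.1224, c = 2.2657 rad; semiperimeter s = 2.4359.
By l'Huilier's theorem, tan(E/4) = √[tan(s/2) tan((s−a)/2) tan((s−b)/2) tan((s−c)/2)], giving spherical excess E = 0.9142 rad.
Area = E·R² = 0.9142 × (1737.4)² ≈ 2759536 km².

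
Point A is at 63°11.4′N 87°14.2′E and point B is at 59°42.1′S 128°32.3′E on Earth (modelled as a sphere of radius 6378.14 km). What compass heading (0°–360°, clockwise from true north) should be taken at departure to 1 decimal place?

155.4°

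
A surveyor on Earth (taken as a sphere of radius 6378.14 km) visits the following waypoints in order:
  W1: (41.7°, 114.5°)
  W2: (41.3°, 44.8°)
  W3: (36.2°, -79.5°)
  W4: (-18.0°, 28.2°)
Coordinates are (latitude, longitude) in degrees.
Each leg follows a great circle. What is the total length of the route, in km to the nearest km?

28107 km

Leg W1→W2: central angle 0.8845 rad, distance 5641.6 km.
Leg W2→W3: central angle 1.5226 rad, distance 9711.4 km.
Leg W3→W4: central angle 1.9997 rad, distance 12754.1 km.
Total: 5641.6 + 9711.4 + 12754.1 ≈ 28107 km.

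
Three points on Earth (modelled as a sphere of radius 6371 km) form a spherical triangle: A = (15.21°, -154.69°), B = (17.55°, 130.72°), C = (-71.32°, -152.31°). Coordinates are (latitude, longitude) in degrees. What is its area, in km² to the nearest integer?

Side lengths (central angles): a = 1.7893, b = 1.5105, c = 1.2413 rad; semiperimeter s = 2.2706.
By l'Huilier's theorem, tan(E/4) = √[tan(s/2) tan((s−a)/2) tan((s−b)/2) tan((s−c)/2)], giving spherical excess E = 1.3293 rad.
Area = E·R² = 1.3293 × (6371)² ≈ 53954094 km².

53954094 km²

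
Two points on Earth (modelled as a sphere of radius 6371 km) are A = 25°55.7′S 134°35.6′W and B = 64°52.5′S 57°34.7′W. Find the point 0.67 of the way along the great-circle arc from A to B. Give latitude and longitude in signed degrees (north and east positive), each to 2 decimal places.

-58.23°, -98.55°

The central angle between A and B is δ = 1.0682 rad.
With f = 0.67, the slerp weights are sin((1−f)δ)/sin δ = 0.3940 and sin(fδ)/sin δ = 0.7487.
Weighted sum of the unit vectors: (0.3940)·(-0.6314,-0.6404,-0.4372) + (0.7487)·(0.2276,-0.3584,-0.9054) = (-0.0783, -0.5207, -0.8502).
Converting back: φ = atan2(z, √(x²+y²)) = -58.23°, λ = atan2(y, x) = -98.55°.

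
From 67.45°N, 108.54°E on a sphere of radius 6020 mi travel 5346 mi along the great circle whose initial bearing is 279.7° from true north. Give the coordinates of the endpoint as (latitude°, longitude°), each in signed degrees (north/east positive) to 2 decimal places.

Angular distance δ = d/R = 5346/6020 = 0.88804 rad; initial bearing θ = 4.8817 rad.
sin φ₂ = sin φ₁ cos δ + cos φ₁ sin δ cos θ = (0.9235)(0.6309) + (0.3835)(0.7758)(0.1685) = 0.6328, so φ₂ = 39.26°.
Δλ = atan2(sin θ sin δ cos φ₁, cos δ − sin φ₁ sin φ₂) = atan2(-0.2933, 0.0465) = -80.992°.
λ₂ = 108.540° − 80.992° = 27.55°.

39.26°, 27.55°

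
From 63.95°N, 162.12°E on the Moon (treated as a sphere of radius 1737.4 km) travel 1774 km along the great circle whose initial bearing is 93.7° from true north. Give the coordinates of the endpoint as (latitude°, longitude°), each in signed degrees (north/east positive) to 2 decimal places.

Angular distance δ = d/R = 1774/1737.4 = 1.02107 rad; initial bearing θ = 1.6354 rad.
sin φ₂ = sin φ₁ cos δ + cos φ₁ sin δ cos θ = (0.8984)(0.5225) + (0.4392)(0.8527)(-0.0645) = 0.4452, so φ₂ = 26.44°.
Δλ = atan2(sin θ sin δ cos φ₁, cos δ − sin φ₁ sin φ₂) = atan2(0.3737, 0.1225) = 71.854°.
λ₂ = 162.120° + 71.854° = 233.97° → -126.03° after wrapping to (−180°, 180°].

26.44°, -126.03°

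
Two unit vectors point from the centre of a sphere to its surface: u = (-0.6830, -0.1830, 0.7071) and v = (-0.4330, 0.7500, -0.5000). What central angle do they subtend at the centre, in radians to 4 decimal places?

1.7671 rad

u·v = -0.1951; |u| = 1.0000, |v| = 1.0000.
cos θ = (u·v)/(|u||v|) = -0.1951, so θ = 1.7671 rad.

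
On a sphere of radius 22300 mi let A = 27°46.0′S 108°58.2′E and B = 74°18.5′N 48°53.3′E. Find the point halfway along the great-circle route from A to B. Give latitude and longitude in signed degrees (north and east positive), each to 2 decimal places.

Central angle δ = 1.9062 rad. Interpolating on the sphere with fraction f = 0.5:
P = [sin((1−f)δ)·A + sin(fδ)·B] / sin δ = 0.8633·A + 0.8633·B in Cartesian coordinates,
giving P = (-0.0948, 0.8983, 0.4289), i.e. latitude 25.40°, longitude 96.02°.

25.40°, 96.02°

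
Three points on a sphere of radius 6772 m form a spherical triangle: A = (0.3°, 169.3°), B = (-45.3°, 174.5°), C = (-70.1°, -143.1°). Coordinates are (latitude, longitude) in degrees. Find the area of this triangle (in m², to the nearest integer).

Side lengths (central angles): a = 0.5639, b = 1.3443, c = 0.7999 rad; semiperimeter s = 1.3541.
By l'Huilier's theorem, tan(E/4) = √[tan(s/2) tan((s−a)/2) tan((s−b)/2) tan((s−c)/2)], giving spherical excess E = 0.0864 rad.
Area = E·R² = 0.0864 × (6772)² ≈ 3961472 m².

3961472 m²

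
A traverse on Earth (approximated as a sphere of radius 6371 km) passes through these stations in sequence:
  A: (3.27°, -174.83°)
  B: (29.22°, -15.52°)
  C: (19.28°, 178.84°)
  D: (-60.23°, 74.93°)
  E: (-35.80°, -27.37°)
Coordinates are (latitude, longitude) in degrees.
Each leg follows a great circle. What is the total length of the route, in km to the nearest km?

Leg A→B: central angle 2.4772 rad, distance 15782.2 km.
Leg B→C: central angle 2.2612 rad, distance 14406.4 km.
Leg C→D: central angle 1.9815 rad, distance 12624.3 km.
Leg D→E: central angle 1.1352 rad, distance 7232.2 km.
Total: 15782.2 + 14406.4 + 12624.3 + 7232.2 ≈ 50045 km.

50045 km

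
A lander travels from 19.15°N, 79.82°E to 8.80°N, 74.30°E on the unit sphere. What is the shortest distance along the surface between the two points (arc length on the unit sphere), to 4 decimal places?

0.2033

Let φ₁ = 0.3342 rad, φ₂ = 0.1536 rad, and Δλ = -0.0963 rad.
cos c = sin φ₁ sin φ₂ + cos φ₁ cos φ₂ cos Δλ = (0.3280)(0.1530) + (0.9447)(0.9882)(0.9954) = 0.97940,
so c = arccos(0.97940) = 0.20333 rad.
On the unit sphere the arc length equals the central angle: 0.2033.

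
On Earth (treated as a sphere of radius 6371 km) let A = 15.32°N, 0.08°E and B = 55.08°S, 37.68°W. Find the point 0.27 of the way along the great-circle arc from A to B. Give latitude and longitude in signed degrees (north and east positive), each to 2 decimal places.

-4.23°, -7.30°

Central angle δ = 1.3492 rad. Interpolating on the sphere with fraction f = 0.27:
P = [sin((1−f)δ)·A + sin(fδ)·B] / sin δ = 0.8541·A + 0.3652·B in Cartesian coordinates,
giving P = (0.9892, -0.1266, -0.0738), i.e. latitude -4.23°, longitude -7.30°.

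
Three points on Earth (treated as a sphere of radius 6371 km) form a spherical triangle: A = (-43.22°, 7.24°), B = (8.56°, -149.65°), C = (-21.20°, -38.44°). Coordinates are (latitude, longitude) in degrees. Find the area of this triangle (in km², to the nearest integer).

Side lengths (central angles): a = 1.9686, b = 0.7636, c = 2.4414 rad; semiperimeter s = 2.5868.
By l'Huilier's theorem, tan(E/4) = √[tan(s/2) tan((s−a)/2) tan((s−b)/2) tan((s−c)/2)], giving spherical excess E = 1.2558 rad.
Area = E·R² = 1.2558 × (6371)² ≈ 50973273 km².

50973273 km²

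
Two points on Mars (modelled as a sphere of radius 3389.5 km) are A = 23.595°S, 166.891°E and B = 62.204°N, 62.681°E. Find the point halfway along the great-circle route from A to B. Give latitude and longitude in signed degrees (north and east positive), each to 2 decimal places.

27.75°, 137.48°

Central angle δ = 2.0476 rad. Interpolating on the sphere with fraction f = 0.5:
P = [sin((1−f)δ)·A + sin(fδ)·B] / sin δ = 0.9613·A + 0.9613·B in Cartesian coordinates,
giving P = (-0.6523, 0.5981, 0.4656), i.e. latitude 27.75°, longitude 137.48°.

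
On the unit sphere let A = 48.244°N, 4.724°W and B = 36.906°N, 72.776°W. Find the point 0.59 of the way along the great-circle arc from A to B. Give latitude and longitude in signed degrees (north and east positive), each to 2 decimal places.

The central angle between A and B is δ = 0.8671 rad.
With f = 0.59, the slerp weights are sin((1−f)δ)/sin δ = 0.4565 and sin(fδ)/sin δ = 0.6421.
Weighted sum of the unit vectors: (0.4565)·(0.6637,-0.0548,0.7460) + (0.6421)·(0.2368,-0.7638,0.6005) = (0.4550, -0.5154, 0.7261).
Converting back: φ = atan2(z, √(x²+y²)) = 46.56°, λ = atan2(y, x) = -48.56°.

46.56°, -48.56°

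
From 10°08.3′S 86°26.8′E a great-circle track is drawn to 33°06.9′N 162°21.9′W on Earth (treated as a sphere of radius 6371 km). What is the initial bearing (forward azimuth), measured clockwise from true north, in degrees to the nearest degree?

58°

Δλ = 111.188° = 1.9406 rad.
y = sin Δλ · cos φ₂ = (0.9324)(0.8376) = 0.7810
x = cos φ₁ sin φ₂ − sin φ₁ cos φ₂ cos Δλ = (0.9844)(0.5463) − (-0.1760)(0.8376)(-0.3614) = 0.4845
θ = atan2(y, x) = 58.18°, so the bearing is 58°.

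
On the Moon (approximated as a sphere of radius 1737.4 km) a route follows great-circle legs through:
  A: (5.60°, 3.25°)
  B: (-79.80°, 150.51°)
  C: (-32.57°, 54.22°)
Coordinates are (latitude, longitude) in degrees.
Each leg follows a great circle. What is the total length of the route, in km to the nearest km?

Leg A→B: central angle 1.8176 rad, distance 3157.9 km.
Leg B→C: central angle 1.0316 rad, distance 1792.3 km.
Total: 3157.9 + 1792.3 ≈ 4950 km.

4950 km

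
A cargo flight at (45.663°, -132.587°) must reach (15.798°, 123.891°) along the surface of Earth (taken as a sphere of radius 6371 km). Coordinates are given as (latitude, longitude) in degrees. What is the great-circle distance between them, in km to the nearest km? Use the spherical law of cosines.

Let φ₁ = 0.7970 rad, φ₂ = 0.2757 rad, and Δλ = -1.8068 rad.
cos c = sin φ₁ sin φ₂ + cos φ₁ cos φ₂ cos Δλ = (0.7152)(0.2722) + (0.6989)(0.9622)(-0.2338) = 0.03748,
so c = arccos(0.03748) = 1.53330 rad.
Distance = R·c = 6371 × 1.5333 ≈ 9769 km.

9769 km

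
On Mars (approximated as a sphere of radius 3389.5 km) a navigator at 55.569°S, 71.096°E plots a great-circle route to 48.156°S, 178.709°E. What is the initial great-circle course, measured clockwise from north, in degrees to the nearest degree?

With φ₁ = -0.9699, φ₂ = -0.8405, Δλ = 1.8782 rad, the forward-azimuth formula gives
θ = atan2( sin Δλ cos φ₂ , cos φ₁ sin φ₂ − sin φ₁ cos φ₂ cos Δλ ) = atan2(0.6358, -0.5877) = 132.75°.
So the initial bearing is 133°.

133°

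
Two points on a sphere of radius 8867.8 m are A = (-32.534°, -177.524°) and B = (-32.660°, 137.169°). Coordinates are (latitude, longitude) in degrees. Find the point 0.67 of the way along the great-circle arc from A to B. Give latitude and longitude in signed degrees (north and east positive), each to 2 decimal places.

-34.49°, 152.02°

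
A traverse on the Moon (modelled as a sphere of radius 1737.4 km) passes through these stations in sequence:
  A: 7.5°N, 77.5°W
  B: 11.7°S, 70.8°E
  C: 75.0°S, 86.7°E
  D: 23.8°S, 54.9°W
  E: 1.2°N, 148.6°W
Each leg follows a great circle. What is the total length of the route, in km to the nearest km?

Leg A→B: central angle 2.5915 rad, distance 4502.5 km.
Leg B→C: central angle 1.1156 rad, distance 1938.3 km.
Leg C→D: central angle 1.3651 rad, distance 2371.8 km.
Leg D→E: central angle 1.6383 rad, distance 2846.4 km.
Total: 4502.5 + 1938.3 + 2371.8 + 2846.4 ≈ 11659 km.

11659 km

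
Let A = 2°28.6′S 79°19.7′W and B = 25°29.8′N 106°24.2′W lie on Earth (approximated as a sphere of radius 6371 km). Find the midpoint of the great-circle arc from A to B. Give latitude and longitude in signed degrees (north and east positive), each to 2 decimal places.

11.83°, -92.17°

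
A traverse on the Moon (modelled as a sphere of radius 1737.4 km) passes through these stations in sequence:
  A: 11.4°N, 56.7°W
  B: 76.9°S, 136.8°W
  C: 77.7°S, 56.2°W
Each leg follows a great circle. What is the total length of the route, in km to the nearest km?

3494 km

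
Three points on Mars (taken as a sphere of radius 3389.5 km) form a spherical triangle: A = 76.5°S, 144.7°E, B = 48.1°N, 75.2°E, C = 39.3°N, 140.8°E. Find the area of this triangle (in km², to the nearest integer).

17244455 km²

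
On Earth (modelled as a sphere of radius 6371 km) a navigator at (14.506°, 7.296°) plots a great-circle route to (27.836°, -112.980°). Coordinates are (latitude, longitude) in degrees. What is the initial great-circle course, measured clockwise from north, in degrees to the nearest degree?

306°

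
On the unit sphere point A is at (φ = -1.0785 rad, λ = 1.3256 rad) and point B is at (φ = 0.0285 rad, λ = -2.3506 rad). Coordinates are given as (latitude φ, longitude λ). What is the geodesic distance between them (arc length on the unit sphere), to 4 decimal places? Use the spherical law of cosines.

With latitudes φ₁ = -61.793°, φ₂ = 1.633° and longitude difference Δλ = 149.369°:
cos c = sin φ₁ sin φ₂ + cos φ₁ cos φ₂ cos Δλ = (-0.8812)(0.0285) + (0.4727)(0.9996)(-0.8605) = -0.43165,
so c = arccos(-0.43165) = 2.01712 rad.
On the unit sphere the arc length equals the central angle: 2.0171.

2.0171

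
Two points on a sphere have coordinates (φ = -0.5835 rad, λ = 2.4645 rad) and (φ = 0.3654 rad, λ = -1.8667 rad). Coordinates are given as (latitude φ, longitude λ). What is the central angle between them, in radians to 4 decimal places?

2.0793 rad

Let φ₁ = -0.5835 rad, φ₂ = 0.3654 rad, and Δλ = 1.9520 rad.
cos c = sin φ₁ sin φ₂ + cos φ₁ cos φ₂ cos Δλ = (-0.5509)(0.3573) + (0.8345)(0.9340)(-0.3720) = -0.48684,
so c = arccos(-0.48684) = 2.07926 rad.
So the angular separation is 2.0793 rad.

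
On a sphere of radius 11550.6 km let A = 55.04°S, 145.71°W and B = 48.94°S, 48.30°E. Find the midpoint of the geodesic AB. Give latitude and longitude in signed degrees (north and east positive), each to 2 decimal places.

-83.78°, 102.27°

The central angle between A and B is δ = 1.3152 rad.
With f = 0.5, the slerp weights are sin((1−f)δ)/sin δ = 0.6318 and sin(fδ)/sin δ = 0.6318.
Weighted sum of the unit vectors: (0.6318)·(-0.4734,-0.3228,-0.8196) + (0.6318)·(0.4370,0.4904,-0.7540) = (-0.0230, 0.1059, -0.9941).
Converting back: φ = atan2(z, √(x²+y²)) = -83.78°, λ = atan2(y, x) = 102.27°.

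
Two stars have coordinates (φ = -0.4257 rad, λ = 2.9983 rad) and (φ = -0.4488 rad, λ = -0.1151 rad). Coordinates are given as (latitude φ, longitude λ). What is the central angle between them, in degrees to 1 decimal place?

129.9°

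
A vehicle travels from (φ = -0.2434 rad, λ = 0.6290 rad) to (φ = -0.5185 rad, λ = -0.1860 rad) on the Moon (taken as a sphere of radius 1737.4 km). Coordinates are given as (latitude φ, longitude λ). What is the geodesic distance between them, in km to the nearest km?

1388 km

With latitudes φ₁ = -13.946°, φ₂ = -29.708° and longitude difference Δλ = -46.696°:
Haversine: a = sin²(Δφ/2) + cos φ₁ cos φ₂ sin²(Δλ/2) = 0.0188 + (0.9705)(0.8686)(0.1571) = 0.15120.
Central angle c = 2·arcsin(√a) = 0.79876 rad.
Distance = R·c = 1737.4 × 0.7988 ≈ 1388 km.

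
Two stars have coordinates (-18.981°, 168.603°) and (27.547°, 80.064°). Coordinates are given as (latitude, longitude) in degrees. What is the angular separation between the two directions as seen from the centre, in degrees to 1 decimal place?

97.4°

With latitudes φ₁ = -18.981°, φ₂ = 27.547° and longitude difference Δλ = -88.539°:
cos c = sin φ₁ sin φ₂ + cos φ₁ cos φ₂ cos Δλ = (-0.3253)(0.4625) + (0.9456)(0.8866)(0.0255) = -0.12905,
so c = arccos(-0.12905) = 1.70020 rad.
So the angular separation is 97.4°.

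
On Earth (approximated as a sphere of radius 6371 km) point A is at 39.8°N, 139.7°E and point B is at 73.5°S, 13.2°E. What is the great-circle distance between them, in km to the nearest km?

15349 km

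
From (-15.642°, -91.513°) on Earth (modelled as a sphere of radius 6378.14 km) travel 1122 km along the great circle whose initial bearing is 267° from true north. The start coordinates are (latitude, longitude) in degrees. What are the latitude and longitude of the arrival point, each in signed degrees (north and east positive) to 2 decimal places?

-15.92°, -101.98°

Angular distance δ = d/R = 1122/6378.14 = 0.17591 rad; initial bearing θ = 4.6600 rad.
sin φ₂ = sin φ₁ cos δ + cos φ₁ sin δ cos θ = (-0.2696)(0.9846) + (0.9630)(0.1750)(-0.0523) = -0.2743, so φ₂ = -15.92°.
Δλ = atan2(sin θ sin δ cos φ₁, cos δ − sin φ₁ sin φ₂) = atan2(-0.1683, 0.9106) = -10.471°.
λ₂ = -91.513° − 10.471° = -101.98°.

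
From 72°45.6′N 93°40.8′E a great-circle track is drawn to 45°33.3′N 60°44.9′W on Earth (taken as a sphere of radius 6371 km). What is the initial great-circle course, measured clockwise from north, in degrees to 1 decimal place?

With φ₁ = 1.2699, φ₂ = 0.7951, Δλ = -2.6953 rad, the forward-azimuth formula gives
θ = atan2( sin Δλ cos φ₂ , cos φ₁ sin φ₂ − sin φ₁ cos φ₂ cos Δλ ) = atan2(-0.3022, 0.8148) = -20.35°.
Adding 360° brings this into [0°, 360°): 339.6°.

339.6°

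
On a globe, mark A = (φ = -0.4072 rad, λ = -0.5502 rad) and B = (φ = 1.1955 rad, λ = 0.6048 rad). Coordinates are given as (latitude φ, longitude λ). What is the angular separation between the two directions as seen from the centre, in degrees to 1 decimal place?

103.4°

Let φ₁ = -0.4072 rad, φ₂ = 1.1955 rad, and Δλ = 1.1550 rad.
cos c = sin φ₁ sin φ₂ + cos φ₁ cos φ₂ cos Δλ = (-0.3960)(0.9304) + (0.9182)(0.3665)(0.4039) = -0.23253,
so c = arccos(-0.23253) = 1.80547 rad.
So the angular separation is 103.4°.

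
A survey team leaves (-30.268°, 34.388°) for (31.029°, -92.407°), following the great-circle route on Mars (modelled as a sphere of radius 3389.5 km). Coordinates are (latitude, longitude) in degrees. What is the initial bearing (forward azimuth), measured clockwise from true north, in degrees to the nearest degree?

Δλ = -126.795° = -2.2130 rad.
y = sin Δλ · cos φ₂ = (-0.8008)(0.8569) = -0.6862
x = cos φ₁ sin φ₂ − sin φ₁ cos φ₂ cos Δλ = (0.8637)(0.5155) − (-0.5040)(0.8569)(-0.5990) = 0.1865
θ = atan2(y, x) = -74.79°; adding 360° gives 285°.

285°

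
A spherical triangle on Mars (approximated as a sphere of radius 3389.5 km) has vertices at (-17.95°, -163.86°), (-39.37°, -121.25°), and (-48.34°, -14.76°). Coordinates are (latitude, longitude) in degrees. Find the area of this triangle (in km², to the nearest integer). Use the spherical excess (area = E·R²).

Side lengths (central angles): a = 1.2366, b = 1.8885, c = 0.7425 rad; semiperimeter s = 1.9338.
By l'Huilier's theorem, tan(E/4) = √[tan(s/2) tan((s−a)/2) tan((s−b)/2) tan((s−c)/2)], giving spherical excess E = 0.3588 rad.
Area = E·R² = 0.3588 × (3389.5)² ≈ 4122568 km².

4122568 km²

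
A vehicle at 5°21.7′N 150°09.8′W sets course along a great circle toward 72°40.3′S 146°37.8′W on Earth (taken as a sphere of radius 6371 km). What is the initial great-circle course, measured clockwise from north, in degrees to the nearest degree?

With φ₁ = 0.0936, φ₂ = -1.2684, Δλ = 0.0617 rad, the forward-azimuth formula gives
θ = atan2( sin Δλ cos φ₂ , cos φ₁ sin φ₂ − sin φ₁ cos φ₂ cos Δλ ) = atan2(0.0184, -0.9782) = 178.92°.
So the initial bearing is 179°.

179°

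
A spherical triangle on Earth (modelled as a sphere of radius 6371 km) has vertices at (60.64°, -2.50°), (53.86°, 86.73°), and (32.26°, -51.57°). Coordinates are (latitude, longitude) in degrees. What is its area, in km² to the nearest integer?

Side lengths (central angles): a = 1.5121, b = 0.7424, c = 0.7845 rad; semiperimeter s = 1.5195.
By l'Huilier's theorem, tan(E/4) = √[tan(s/2) tan((s−a)/2) tan((s−b)/2) tan((s−c)/2)], giving spherical excess E = 0.0943 rad.
Area = E·R² = 0.0943 × (6371)² ≈ 3828486 km².

3828486 km²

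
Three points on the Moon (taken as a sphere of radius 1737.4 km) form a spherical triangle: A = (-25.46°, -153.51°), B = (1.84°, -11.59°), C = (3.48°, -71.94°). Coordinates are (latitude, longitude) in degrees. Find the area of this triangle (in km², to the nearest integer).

2455177 km²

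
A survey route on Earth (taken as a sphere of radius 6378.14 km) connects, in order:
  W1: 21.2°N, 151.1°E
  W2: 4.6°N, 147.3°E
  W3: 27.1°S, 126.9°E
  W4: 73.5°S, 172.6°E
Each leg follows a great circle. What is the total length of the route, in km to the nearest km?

11856 km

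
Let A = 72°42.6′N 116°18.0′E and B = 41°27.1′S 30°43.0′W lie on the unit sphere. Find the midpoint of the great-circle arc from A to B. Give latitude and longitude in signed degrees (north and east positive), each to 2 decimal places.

The central angle between A and B is δ = 2.5303 rad.
With f = 0.5, the slerp weights are sin((1−f)δ)/sin δ = 1.6618 and sin(fδ)/sin δ = 1.6618.
Weighted sum of the unit vectors: (1.6618)·(-0.1317,0.2664,0.9548) + (1.6618)·(0.6444,-0.3828,-0.6620) = (0.8519, -0.1934, 0.4866).
Converting back: φ = atan2(z, √(x²+y²)) = 29.12°, λ = atan2(y, x) = -12.79°.

29.12°, -12.79°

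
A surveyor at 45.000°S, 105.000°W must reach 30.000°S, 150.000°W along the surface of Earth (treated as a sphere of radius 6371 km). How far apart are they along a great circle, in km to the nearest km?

In radians: φ₁ = -0.7854, φ₂ = -0.5236, Δλ = -45.000° = -0.7854 rad.
cos c = sin φ₁ sin φ₂ + cos φ₁ cos φ₂ cos Δλ = (-0.7071)(-0.5000) + (0.7071)(0.8660)(0.7071) = 0.78657,
so c = arccos(0.78657) = 0.66557 rad.
Distance = R·c = 6371 × 0.6656 ≈ 4240 km.

4240 km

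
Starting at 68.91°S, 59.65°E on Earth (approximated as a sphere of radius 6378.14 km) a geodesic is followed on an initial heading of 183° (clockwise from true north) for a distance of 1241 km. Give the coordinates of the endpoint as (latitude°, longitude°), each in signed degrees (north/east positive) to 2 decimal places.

Angular distance δ = d/R = 1241/6378.14 = 0.19457 rad; initial bearing θ = 3.1940 rad.
sin φ₂ = sin φ₁ cos δ + cos φ₁ sin δ cos θ = (-0.9330)(0.9811) + (0.3598)(0.1933)(-0.9986) = -0.9849, so φ₂ = -80.03°.
Δλ = atan2(sin θ sin δ cos φ₁, cos δ − sin φ₁ sin φ₂) = atan2(-0.0036, 0.0622) = -3.349°.
λ₂ = 59.650° − 3.349° = 56.30°.

-80.03°, 56.30°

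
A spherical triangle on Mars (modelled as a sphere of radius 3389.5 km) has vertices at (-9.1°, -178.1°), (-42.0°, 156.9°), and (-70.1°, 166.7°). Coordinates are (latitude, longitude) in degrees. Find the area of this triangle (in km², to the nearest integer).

Side lengths (central angles): a = 0.4982, b = 1.0780, c = 0.6906 rad; semiperimeter s = 1.1334.
By l'Huilier's theorem, tan(E/4) = √[tan(s/2) tan((s−a)/2) tan((s−b)/2) tan((s−c)/2)], giving spherical excess E = 0.1444 rad.
Area = E·R² = 0.1444 × (3389.5)² ≈ 1658939 km².

1658939 km²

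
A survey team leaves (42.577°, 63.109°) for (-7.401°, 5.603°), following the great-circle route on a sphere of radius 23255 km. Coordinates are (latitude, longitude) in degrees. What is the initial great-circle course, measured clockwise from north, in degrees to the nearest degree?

241°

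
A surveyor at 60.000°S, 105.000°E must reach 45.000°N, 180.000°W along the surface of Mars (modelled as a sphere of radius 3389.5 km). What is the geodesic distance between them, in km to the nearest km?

7181 km

Let φ₁ = -1.0472 rad, φ₂ = 0.7854 rad, and Δλ = 1.3090 rad.
cos c = sin φ₁ sin φ₂ + cos φ₁ cos φ₂ cos Δλ = (-0.8660)(0.7071) + (0.5000)(0.7071)(0.2588) = -0.52087,
so c = arccos(-0.52087) = 2.11866 rad.
Distance = R·c = 3389.5 × 2.1187 ≈ 7181 km.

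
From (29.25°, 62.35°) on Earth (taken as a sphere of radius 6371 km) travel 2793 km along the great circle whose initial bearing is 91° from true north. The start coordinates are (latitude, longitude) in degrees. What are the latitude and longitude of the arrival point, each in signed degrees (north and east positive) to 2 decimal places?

Angular distance δ = d/R = 2793/6371 = 0.43839 rad; initial bearing θ = 1.5882 rad.
sin φ₂ = sin φ₁ cos δ + cos φ₁ sin δ cos θ = (0.4886)(0.9054) + (0.8725)(0.4245)(-0.0175) = 0.4360, so φ₂ = 25.85°.
Δλ = atan2(sin θ sin δ cos φ₁, cos δ − sin φ₁ sin φ₂) = atan2(0.3703, 0.6924) = 28.138°.
λ₂ = 62.350° + 28.138° = 90.49°.

25.85°, 90.49°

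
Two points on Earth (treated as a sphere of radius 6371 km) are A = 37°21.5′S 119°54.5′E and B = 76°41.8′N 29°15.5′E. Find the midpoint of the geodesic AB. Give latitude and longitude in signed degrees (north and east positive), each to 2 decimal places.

23.95°, 103.71°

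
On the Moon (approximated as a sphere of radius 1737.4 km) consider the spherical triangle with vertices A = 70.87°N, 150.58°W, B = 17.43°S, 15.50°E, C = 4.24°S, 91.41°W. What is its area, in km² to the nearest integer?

7568288 km²

Side lengths (central angles): a = 1.8282, b = 1.4730, c = 2.1975 rad; semiperimeter s = 2.7494.
By l'Huilier's theorem, tan(E/4) = √[tan(s/2) tan((s−a)/2) tan((s−b)/2) tan((s−c)/2)], giving spherical excess E = 2.5073 rad.
Area = E·R² = 2.5073 × (1737.4)² ≈ 7568288 km².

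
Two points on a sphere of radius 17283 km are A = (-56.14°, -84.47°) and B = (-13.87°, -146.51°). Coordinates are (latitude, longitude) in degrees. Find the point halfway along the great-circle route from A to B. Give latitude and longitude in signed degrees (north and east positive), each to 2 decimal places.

-38.89°, -124.74°

The central angle between A and B is δ = 1.1010 rad.
With f = 0.5, the slerp weights are sin((1−f)δ)/sin δ = 0.5867 and sin(fδ)/sin δ = 0.5867.
Weighted sum of the unit vectors: (0.5867)·(0.0537,-0.5546,-0.8304) + (0.5867)·(-0.8097,-0.5357,-0.2397) = (-0.4435, -0.6396, -0.6278).
Converting back: φ = atan2(z, √(x²+y²)) = -38.89°, λ = atan2(y, x) = -124.74°.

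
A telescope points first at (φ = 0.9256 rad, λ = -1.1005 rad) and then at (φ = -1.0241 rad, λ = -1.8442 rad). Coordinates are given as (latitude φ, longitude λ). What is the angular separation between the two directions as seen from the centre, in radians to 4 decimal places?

Let φ₁ = 0.9256 rad, φ₂ = -1.0241 rad, and Δλ = -0.7437 rad.
cos c = sin φ₁ sin φ₂ + cos φ₁ cos φ₂ cos Δλ = (0.7990)(-0.8542) + (0.6014)(0.5199)(0.7360) = -0.45245,
so c = arccos(-0.45245) = 2.04030 rad.
So the angular separation is 2.0403 rad.

2.0403 rad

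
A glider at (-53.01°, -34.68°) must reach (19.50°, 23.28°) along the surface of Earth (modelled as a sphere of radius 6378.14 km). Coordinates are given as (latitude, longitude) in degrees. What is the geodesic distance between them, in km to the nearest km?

With latitudes φ₁ = -53.010°, φ₂ = 19.500° and longitude difference Δλ = 57.960°:
Haversine: a = sin²(Δφ/2) + cos φ₁ cos φ₂ sin²(Δλ/2) = 0.3497 + (0.6017)(0.9426)(0.2347) = 0.48287.
Central angle c = 2·arcsin(√a) = 1.53653 rad.
Distance = R·c = 6378.14 × 1.5365 ≈ 9800 km.

9800 km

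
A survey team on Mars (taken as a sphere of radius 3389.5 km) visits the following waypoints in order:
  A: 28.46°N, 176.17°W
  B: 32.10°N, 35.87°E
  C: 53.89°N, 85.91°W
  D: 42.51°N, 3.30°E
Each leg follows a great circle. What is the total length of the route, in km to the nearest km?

Leg A→B: central angle 1.9585 rad, distance 6638.4 km.
Leg B→C: central angle 1.4036 rad, distance 4757.6 km.
Leg C→D: central angle 0.9862 rad, distance 3342.6 km.
Total: 6638.4 + 4757.6 + 3342.6 ≈ 14739 km.

14739 km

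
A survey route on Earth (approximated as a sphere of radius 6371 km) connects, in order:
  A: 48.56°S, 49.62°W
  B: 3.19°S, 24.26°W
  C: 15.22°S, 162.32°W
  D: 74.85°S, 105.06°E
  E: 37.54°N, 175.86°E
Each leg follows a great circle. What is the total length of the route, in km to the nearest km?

Leg A→B: central angle 0.8778 rad, distance 5592.5 km.
Leg B→C: central angle 2.3490 rad, distance 14965.8 km.
Leg C→D: central angle 1.3265 rad, distance 8451.1 km.
Leg D→E: central angle 2.1176 rad, distance 13491.4 km.
Total: 5592.5 + 14965.8 + 8451.1 + 13491.4 ≈ 42501 km.

42501 km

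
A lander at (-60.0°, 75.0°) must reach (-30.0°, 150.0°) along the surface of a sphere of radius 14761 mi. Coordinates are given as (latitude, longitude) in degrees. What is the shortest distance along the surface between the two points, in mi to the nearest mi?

In radians: φ₁ = -1.0472, φ₂ = -0.5236, Δλ = 75.000° = 1.3090 rad.
cos c = sin φ₁ sin φ₂ + cos φ₁ cos φ₂ cos Δλ = (-0.8660)(-0.5000) + (0.5000)(0.8660)(0.2588) = 0.54508,
so c = arccos(0.54508) = 0.99431 rad.
Distance = R·c = 14761 × 0.9943 ≈ 14677 mi.

14677 mi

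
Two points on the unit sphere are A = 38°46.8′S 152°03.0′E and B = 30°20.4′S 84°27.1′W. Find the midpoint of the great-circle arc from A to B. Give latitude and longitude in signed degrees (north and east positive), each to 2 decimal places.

The central angle between A and B is δ = 1.6258 rad.
With f = 0.5, the slerp weights are sin((1−f)δ)/sin δ = 0.7274 and sin(fδ)/sin δ = 0.7274.
Weighted sum of the unit vectors: (0.7274)·(-0.6886,0.3654,-0.6263) + (0.7274)·(0.0834,-0.8590,-0.5051) = (-0.4402, -0.3590, -0.8230).
Converting back: φ = atan2(z, √(x²+y²)) = -55.39°, λ = atan2(y, x) = -140.80°.

-55.39°, -140.80°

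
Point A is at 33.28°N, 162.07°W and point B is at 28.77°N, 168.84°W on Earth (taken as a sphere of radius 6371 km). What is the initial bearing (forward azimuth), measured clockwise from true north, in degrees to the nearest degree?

234°

With φ₁ = 0.5808, φ₂ = 0.5021, Δλ = -0.1182 rad, the forward-azimuth formula gives
θ = atan2( sin Δλ cos φ₂ , cos φ₁ sin φ₂ − sin φ₁ cos φ₂ cos Δλ ) = atan2(-0.1033, -0.0753) = -126.07°.
Adding 360° brings this into [0°, 360°): 234°.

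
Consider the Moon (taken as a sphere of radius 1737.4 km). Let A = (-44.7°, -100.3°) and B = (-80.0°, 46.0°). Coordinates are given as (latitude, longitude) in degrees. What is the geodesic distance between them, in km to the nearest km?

1633 km

With latitudes φ₁ = -44.700°, φ₂ = -80.000° and longitude difference Δλ = 146.300°:
Haversine: a = sin²(Δφ/2) + cos φ₁ cos φ₂ sin²(Δλ/2) = 0.0919 + (0.7108)(0.1736)(0.9160) = 0.20499.
Central angle c = 2·arcsin(√a) = 0.93971 rad.
Distance = R·c = 1737.4 × 0.9397 ≈ 1633 km.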